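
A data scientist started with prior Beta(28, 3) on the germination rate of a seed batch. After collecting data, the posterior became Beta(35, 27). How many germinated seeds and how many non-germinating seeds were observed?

7 germinated seeds and 24 non-germinating seeds

A Beta(α, β) prior with s successes and f failures in binomial data gives a Beta(α+s, β+f) posterior.
So s = 35 − 28 = 7 and f = 27 − 3 = 24.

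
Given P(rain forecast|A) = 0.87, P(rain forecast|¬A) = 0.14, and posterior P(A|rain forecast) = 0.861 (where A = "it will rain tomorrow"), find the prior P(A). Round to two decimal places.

P(A) = 0.50

In odds form, posterior odds = prior odds × likelihood ratio, so prior odds = posterior odds ÷ LR.
Posterior odds = 0.861/(1−0.861) = 6.1942. LR = 0.87/0.14 = 6.2143.
Prior odds = 6.1942/6.2143 = 0.9968, so P(A) = 0.9968/(1+0.9968) ≈ 0.50.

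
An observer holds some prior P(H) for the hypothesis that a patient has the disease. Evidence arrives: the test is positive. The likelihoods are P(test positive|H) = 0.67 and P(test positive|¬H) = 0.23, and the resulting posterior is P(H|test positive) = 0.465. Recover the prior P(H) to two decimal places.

P(H) = 0.23

In odds form, posterior odds = prior odds × likelihood ratio, so prior odds = posterior odds ÷ LR.
Posterior odds = 0.465/(1−0.465) = 0.8692. LR = 0.67/0.23 = 2.9130.
Prior odds = 0.8692/2.9130 = 0.2984, so P(H) = 0.2984/(1+0.2984) ≈ 0.23.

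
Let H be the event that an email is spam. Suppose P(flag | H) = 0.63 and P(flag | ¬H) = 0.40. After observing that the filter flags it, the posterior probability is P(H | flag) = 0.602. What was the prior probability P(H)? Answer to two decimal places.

P(H) = 0.49

In odds form, posterior odds = prior odds × likelihood ratio, so prior odds = posterior odds ÷ LR.
Posterior odds = 0.602/(1−0.602) = 1.5126. LR = 0.63/0.40 = 1.5750.
Prior odds = 1.5126/1.5750 = 0.9604, so P(H) = 0.9604/(1+0.9604) ≈ 0.49.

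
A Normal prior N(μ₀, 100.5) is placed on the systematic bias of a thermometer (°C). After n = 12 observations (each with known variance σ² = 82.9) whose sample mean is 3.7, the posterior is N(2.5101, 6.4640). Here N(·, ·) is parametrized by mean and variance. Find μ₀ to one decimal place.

μ₀ = -14.8

With known observation variance, the Normal–Normal posterior has precision τ_n = τ₀ + n/σ² and mean μ_n = (τ₀μ₀ + (n/σ²)x̄)/τ_n.
Here τ₀ = 1/100.5 = 0.009950 and τ_data = 12/82.9 = 0.144753, so τ_n = 0.154703.
Rearranging for μ₀: μ₀ = (μ_n·τ_n − τ_data·x̄)/τ₀ = (2.5101·0.154703 − 0.144753·3.7) / 0.009950 = -0.147266/0.009950 ≈ -14.8.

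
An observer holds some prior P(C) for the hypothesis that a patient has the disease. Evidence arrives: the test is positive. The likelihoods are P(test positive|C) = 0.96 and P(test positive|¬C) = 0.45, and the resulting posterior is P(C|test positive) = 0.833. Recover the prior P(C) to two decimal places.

In odds form, posterior odds = prior odds × likelihood ratio, so prior odds = posterior odds ÷ LR.
Posterior odds = 0.833/(1−0.833) = 4.9880. LR = 0.96/0.45 = 2.1333.
Prior odds = 4.9880/2.1333 = 2.3382, so P(C) = 2.3382/(1+2.3382) ≈ 0.70.

P(C) = 0.70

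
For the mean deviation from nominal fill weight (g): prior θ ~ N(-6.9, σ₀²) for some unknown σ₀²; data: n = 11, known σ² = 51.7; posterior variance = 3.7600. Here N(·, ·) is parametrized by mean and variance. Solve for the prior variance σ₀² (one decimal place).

For the Normal–Normal model with known σ², precisions add: τ_n = τ₀ + n/σ².
So 1/σ₀² = 1/3.7600 − 11/51.7 = 0.265957 − 0.212766 = 0.053191.
Hence σ₀² = 1/0.053191 ≈ 18.8.

σ₀² = 18.8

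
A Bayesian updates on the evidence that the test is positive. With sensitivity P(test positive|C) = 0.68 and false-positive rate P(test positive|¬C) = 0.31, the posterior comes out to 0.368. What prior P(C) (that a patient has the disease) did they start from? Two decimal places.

P(C) = 0.21

In odds form, posterior odds = prior odds × likelihood ratio, so prior odds = posterior odds ÷ LR.
Posterior odds = 0.368/(1−0.368) = 0.5823. LR = 0.68/0.31 = 2.1935.
Prior odds = 0.5823/2.1935 = 0.2655, so P(C) = 0.2655/(1+0.2655) ≈ 0.21.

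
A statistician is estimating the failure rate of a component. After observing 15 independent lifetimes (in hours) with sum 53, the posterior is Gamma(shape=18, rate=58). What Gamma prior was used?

For an exponential likelihood with a Gamma(α, β) prior on the rate, n observations with total T give posterior Gamma(α+n, β+T).
So α = 18 − 15 = 3 and β = 58 − 53 = 5.

Gamma(shape=3, rate=5)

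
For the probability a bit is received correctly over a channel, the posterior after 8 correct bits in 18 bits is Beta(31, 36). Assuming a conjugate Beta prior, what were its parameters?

Beta(23, 26)

Under Beta–binomial conjugacy the posterior parameters are (a+s, b+f).
Subtract the data counts: 31−8=23, 36−10=26.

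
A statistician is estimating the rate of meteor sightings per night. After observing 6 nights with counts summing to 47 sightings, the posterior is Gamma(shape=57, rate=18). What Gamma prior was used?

Gamma–Poisson conjugacy: posterior shape = α + Σxᵢ, posterior rate = β + n.
So α = 57 − 47 = 10 and β = 18 − 6 = 12.

Gamma(shape=10, rate=12)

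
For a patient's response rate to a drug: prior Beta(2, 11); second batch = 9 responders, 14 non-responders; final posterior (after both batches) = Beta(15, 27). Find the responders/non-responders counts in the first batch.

Because Beta–binomial updating is additive in the counts, the combined data contributed (α_post−α_prior, β_post−β_prior) successes and failures.
Total across both batches: 15−2=13 responders, 27−11=16 non-responders.
Subtract the second batch: 13−9=4 responders and 16−14=2 non-responders.

4 responders and 2 non-responders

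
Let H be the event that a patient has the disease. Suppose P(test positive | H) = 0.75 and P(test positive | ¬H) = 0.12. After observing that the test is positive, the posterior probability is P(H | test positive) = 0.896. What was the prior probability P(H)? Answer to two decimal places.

P(H) = 0.58

Bayes' rule in odds form gives O(H|E) = O(H)·[P(E|H)/P(E|¬H)], hence O(H) = O(H|E)/LR.
Posterior odds = 0.896/(1−0.896) = 8.6154. LR = 0.75/0.12 = 6.2500.
Prior odds = 8.6154/6.2500 = 1.3785, so P(H) = 1.3785/(1+1.3785) ≈ 0.58.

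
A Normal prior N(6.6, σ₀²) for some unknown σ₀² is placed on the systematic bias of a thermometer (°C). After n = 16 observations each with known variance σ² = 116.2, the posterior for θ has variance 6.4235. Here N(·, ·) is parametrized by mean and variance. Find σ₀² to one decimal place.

σ₀² = 55.6

Posterior precision equals prior precision plus data precision: 1/σ_n² = 1/σ₀² + n/σ².
So 1/σ₀² = 1/6.4235 − 16/116.2 = 0.155678 − 0.137694 = 0.017984.
Hence σ₀² = 1/0.017984 ≈ 55.6.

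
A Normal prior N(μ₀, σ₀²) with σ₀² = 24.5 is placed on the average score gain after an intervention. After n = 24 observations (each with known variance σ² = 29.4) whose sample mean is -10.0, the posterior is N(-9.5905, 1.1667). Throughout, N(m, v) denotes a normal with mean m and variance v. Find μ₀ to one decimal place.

μ₀ = -1.4

With known observation variance, the Normal–Normal posterior has precision τ_n = τ₀ + n/σ² and mean μ_n = (τ₀μ₀ + (n/σ²)x̄)/τ_n.
Here τ₀ = 1/24.5 = 0.040816 and τ_data = 24/29.4 = 0.816327, so τ_n = 0.857143.
Rearranging for μ₀: μ₀ = (μ_n·τ_n − τ_data·x̄)/τ₀ = (-9.5905·0.857143 − 0.816327·-10.0) / 0.040816 = -0.057160/0.040816 ≈ -1.4.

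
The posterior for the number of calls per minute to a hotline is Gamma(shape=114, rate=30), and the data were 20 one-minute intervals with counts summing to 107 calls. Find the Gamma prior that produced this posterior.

Gamma(shape=7, rate=10)

Gamma–Poisson conjugacy: posterior shape = α + Σxᵢ, posterior rate = β + n.
So α = 114 − 107 = 7 and β = 30 − 20 = 10.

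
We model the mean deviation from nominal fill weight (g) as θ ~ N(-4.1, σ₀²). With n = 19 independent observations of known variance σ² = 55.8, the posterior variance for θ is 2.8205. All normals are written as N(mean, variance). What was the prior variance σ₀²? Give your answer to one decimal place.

σ₀² = 71.2

Posterior precision equals prior precision plus data precision: 1/σ_n² = 1/σ₀² + n/σ².
So 1/σ₀² = 1/2.8205 − 19/55.8 = 0.354547 − 0.340502 = 0.014045.
Hence σ₀² = 1/0.014045 ≈ 71.2.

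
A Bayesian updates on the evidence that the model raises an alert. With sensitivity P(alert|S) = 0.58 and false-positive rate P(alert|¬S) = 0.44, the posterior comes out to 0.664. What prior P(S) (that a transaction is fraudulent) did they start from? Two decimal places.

Bayes' rule in odds form gives O(S|E) = O(S)·[P(E|S)/P(E|¬S)], hence O(S) = O(S|E)/LR.
Posterior odds = 0.664/(1−0.664) = 1.9762. LR = 0.58/0.44 = 1.3182.
Prior odds = 1.9762/1.3182 = 1.4992, so P(S) = 1.4992/(1+1.4992) ≈ 0.60.

P(S) = 0.60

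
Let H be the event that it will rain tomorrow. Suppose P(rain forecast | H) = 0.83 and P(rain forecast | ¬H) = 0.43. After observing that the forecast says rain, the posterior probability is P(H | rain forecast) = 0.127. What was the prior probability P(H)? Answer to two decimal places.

In odds form, posterior odds = prior odds × likelihood ratio, so prior odds = posterior odds ÷ LR.
Posterior odds = 0.127/(1−0.127) = 0.1455. LR = 0.83/0.43 = 1.9302.
Prior odds = 0.1455/1.9302 = 0.0754, so P(H) = 0.0754/(1+0.0754) ≈ 0.07.

P(H) = 0.07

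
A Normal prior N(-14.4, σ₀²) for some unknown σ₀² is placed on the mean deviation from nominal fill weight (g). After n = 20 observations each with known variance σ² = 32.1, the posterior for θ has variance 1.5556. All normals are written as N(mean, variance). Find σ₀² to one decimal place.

Posterior precision equals prior precision plus data precision: 1/σ_n² = 1/σ₀² + n/σ².
So 1/σ₀² = 1/1.5556 − 20/32.1 = 0.642839 − 0.623053 = 0.019786.
Hence σ₀² = 1/0.019786 ≈ 50.5.

σ₀² = 50.5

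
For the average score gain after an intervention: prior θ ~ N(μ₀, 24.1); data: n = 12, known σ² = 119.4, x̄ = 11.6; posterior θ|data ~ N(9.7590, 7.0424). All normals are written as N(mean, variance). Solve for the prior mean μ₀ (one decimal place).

With known observation variance, the Normal–Normal posterior has precision τ_n = τ₀ + n/σ² and mean μ_n = (τ₀μ₀ + (n/σ²)x̄)/τ_n.
Here τ₀ = 1/24.1 = 0.041494 and τ_data = 12/119.4 = 0.100503, so τ_n = 0.141997.
Rearranging for μ₀: μ₀ = (μ_n·τ_n − τ_data·x̄)/τ₀ = (9.7590·0.141997 − 0.100503·11.6) / 0.041494 = 0.219914/0.041494 ≈ 5.3.

μ₀ = 5.3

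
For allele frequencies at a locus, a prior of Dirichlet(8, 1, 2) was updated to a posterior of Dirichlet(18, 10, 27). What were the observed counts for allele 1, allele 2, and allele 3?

counts (10, 9, 25)

For a Dirichlet(α) prior with multinomial counts c, the posterior is Dirichlet(α + c) componentwise.
Counts are posterior − prior componentwise: 18−8=10, 10−1=9, 27−2=25.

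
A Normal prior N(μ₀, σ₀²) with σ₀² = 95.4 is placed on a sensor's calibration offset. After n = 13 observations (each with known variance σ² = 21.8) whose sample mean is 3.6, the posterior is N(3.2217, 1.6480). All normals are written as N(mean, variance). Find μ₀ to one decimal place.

With known observation variance, the Normal–Normal posterior has precision τ_n = τ₀ + n/σ² and mean μ_n = (τ₀μ₀ + (n/σ²)x̄)/τ_n.
Here τ₀ = 1/95.4 = 0.010482 and τ_data = 13/21.8 = 0.596330, so τ_n = 0.606812.
Rearranging for μ₀: μ₀ = (μ_n·τ_n − τ_data·x̄)/τ₀ = (3.2217·0.606812 − 0.596330·3.6) / 0.010482 = -0.191822/0.010482 ≈ -18.3.

μ₀ = -18.3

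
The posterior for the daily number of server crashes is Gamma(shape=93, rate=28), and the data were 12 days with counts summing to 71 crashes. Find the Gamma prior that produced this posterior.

Gamma(shape=22, rate=16)

Gamma–Poisson conjugacy: posterior shape = α + Σxᵢ, posterior rate = β + n.
So α = 93 − 71 = 22 and β = 28 − 12 = 16.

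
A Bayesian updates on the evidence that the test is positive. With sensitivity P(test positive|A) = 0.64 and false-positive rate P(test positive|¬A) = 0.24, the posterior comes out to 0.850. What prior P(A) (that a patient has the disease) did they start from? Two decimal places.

Bayes' rule in odds form gives O(A|E) = O(A)·[P(E|A)/P(E|¬A)], hence O(A) = O(A|E)/LR.
Posterior odds = 0.850/(1−0.850) = 5.6667. LR = 0.64/0.24 = 2.6667.
Prior odds = 5.6667/2.6667 = 2.1250, so P(A) = 2.1250/(1+2.1250) ≈ 0.68.

P(A) = 0.68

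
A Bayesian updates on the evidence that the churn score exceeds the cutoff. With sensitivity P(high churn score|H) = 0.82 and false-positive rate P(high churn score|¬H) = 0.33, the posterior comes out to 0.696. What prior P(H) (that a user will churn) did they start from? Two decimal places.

P(H) = 0.48

Bayes' rule in odds form gives O(H|E) = O(H)·[P(E|H)/P(E|¬H)], hence O(H) = O(H|E)/LR.
Posterior odds = 0.696/(1−0.696) = 2.2895. LR = 0.82/0.33 = 2.4848.
Prior odds = 2.2895/2.4848 = 0.9214, so P(H) = 0.9214/(1+0.9214) ≈ 0.48.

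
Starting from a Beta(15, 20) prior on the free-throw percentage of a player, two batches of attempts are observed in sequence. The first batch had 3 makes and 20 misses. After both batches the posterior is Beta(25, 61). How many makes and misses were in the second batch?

7 makes and 21 misses

Because Beta–binomial updating is additive in the counts, the combined data contributed (α_post−α_prior, β_post−β_prior) successes and failures.
Total across both batches: 25−15=10 makes, 61−20=41 misses.
Subtract the first batch: 10−3=7 makes and 41−20=21 misses.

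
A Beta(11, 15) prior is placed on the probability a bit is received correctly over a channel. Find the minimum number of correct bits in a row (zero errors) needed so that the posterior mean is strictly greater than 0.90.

After k correct bits and 0 errors the posterior is Beta(11+k, 15), with mean (11+k)/(11+15+k).
Set (11+k)/(26+k) > 0.90 and solve: k > (0.90·26 − 11)/(1 − 0.90) = 124.000.
The smallest integer exceeding 124.000 is 125.

k = 125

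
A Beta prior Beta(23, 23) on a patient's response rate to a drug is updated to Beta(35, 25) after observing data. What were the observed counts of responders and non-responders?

12 responders and 2 non-responders

Under Beta–binomial conjugacy the posterior parameters are (α+s, β+f).
Match parameters: s=35−23=12, f=25−23=2.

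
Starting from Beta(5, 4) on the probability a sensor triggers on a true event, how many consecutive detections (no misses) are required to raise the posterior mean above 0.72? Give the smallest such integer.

k = 6

After k detections and 0 misses the posterior is Beta(5+k, 4), with mean (5+k)/(5+4+k).
Set (5+k)/(9+k) > 0.72 and solve: k > (0.72·9 − 5)/(1 − 0.72) = 5.286.
The smallest integer exceeding 5.286 is 6, and checking k=6: (11)/(15) = 0.7333 > 0.72.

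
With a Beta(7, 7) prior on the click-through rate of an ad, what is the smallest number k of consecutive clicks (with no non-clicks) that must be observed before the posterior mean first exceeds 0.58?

After k clicks and 0 non-clicks the posterior is Beta(7+k, 7), with mean (7+k)/(7+7+k).
Set (7+k)/(14+k) > 0.58 and solve: k > (0.58·14 − 7)/(1 − 0.58) = 2.667.
The smallest integer exceeding 2.667 is 3, and checking k=3: (10)/(17) = 0.5882 > 0.58.

k = 3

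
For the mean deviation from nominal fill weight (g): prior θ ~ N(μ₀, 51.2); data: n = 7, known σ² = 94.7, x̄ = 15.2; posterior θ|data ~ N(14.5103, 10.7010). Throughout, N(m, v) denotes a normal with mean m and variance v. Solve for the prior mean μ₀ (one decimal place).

With known observation variance, the Normal–Normal posterior has precision τ_n = τ₀ + n/σ² and mean μ_n = (τ₀μ₀ + (n/σ²)x̄)/τ_n.
Here τ₀ = 1/51.2 = 0.019531 and τ_data = 7/94.7 = 0.073918, so τ_n = 0.093449.
Rearranging for μ₀: μ₀ = (μ_n·τ_n − τ_data·x̄)/τ₀ = (14.5103·0.093449 − 0.073918·15.2) / 0.019531 = 0.232419/0.019531 ≈ 11.9.

μ₀ = 11.9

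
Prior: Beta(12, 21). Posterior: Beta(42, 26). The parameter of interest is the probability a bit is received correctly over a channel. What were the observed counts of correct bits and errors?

Beta is conjugate to the binomial likelihood: posterior = Beta(a+s, b+f).
Match parameters: s=42−12=30, f=26−21=5.

30 correct bits and 5 errors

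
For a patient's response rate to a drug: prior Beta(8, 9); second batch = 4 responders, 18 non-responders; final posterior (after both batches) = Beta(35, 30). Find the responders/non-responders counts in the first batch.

23 responders and 3 non-responders

Because Beta–binomial updating is additive in the counts, the combined data contributed (α_post−α_prior, β_post−β_prior) successes and failures.
Total across both batches: 35−8=27 responders, 30−9=21 non-responders.
Subtract the second batch: 27−4=23 responders and 21−18=3 non-responders.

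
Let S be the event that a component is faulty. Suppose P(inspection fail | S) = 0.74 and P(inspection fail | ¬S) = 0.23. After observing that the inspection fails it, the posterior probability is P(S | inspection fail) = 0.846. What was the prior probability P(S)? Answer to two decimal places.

P(S) = 0.63

Bayes' rule in odds form gives O(S|E) = O(S)·[P(E|S)/P(E|¬S)], hence O(S) = O(S|E)/LR.
Posterior odds = 0.846/(1−0.846) = 5.4935. LR = 0.74/0.23 = 3.2174.
Prior odds = 5.4935/3.2174 = 1.7074, so P(S) = 1.7074/(1+1.7074) ≈ 0.63.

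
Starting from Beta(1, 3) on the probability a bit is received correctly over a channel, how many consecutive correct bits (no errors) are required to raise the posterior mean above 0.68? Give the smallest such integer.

After k correct bits and 0 errors the posterior is Beta(1+k, 3), with mean (1+k)/(1+3+k).
Set (1+k)/(4+k) > 0.68 and solve: k > (0.68·4 − 1)/(1 − 0.68) = 5.375.
The smallest integer exceeding 5.375 is 6.

k = 6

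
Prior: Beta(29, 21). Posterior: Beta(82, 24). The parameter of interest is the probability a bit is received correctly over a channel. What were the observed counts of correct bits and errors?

Under Beta–binomial conjugacy the posterior parameters are (α+s, β+f).
So s = 82 − 29 = 53 and f = 24 − 21 = 3.

53 correct bits and 3 errors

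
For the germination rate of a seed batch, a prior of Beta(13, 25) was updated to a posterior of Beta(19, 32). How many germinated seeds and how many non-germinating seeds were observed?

Beta is conjugate to the binomial likelihood: posterior = Beta(a+s, b+f).
So s = 19 − 13 = 6 and f = 32 − 25 = 7.

6 germinated seeds and 7 non-germinating seeds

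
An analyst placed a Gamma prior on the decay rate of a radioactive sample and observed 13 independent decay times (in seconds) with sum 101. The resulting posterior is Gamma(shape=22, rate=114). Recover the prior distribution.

Gamma–exponential conjugacy: posterior shape = α + n, posterior rate = β + Σtᵢ.
So α = 22 − 13 = 9 and β = 114 − 101 = 13.

Gamma(shape=9, rate=13)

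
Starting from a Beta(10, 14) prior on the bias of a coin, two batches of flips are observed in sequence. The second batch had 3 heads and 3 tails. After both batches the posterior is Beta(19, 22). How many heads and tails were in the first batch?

6 heads and 5 tails

Because Beta–binomial updating is additive in the counts, the combined data contributed (α_post−α_prior, β_post−β_prior) successes and failures.
Total across both batches: 19−10=9 heads, 22−14=8 tails.
Subtract the second batch: 9−3=6 heads and 8−3=5 tails.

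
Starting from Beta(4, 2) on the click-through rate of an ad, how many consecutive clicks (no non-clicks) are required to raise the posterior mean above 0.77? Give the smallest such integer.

k = 3

After k clicks and 0 non-clicks the posterior is Beta(4+k, 2), with mean (4+k)/(4+2+k).
Set (4+k)/(6+k) > 0.77 and solve: k > (0.77·6 − 4)/(1 − 0.77) = 2.696.
The smallest integer exceeding 2.696 is 3.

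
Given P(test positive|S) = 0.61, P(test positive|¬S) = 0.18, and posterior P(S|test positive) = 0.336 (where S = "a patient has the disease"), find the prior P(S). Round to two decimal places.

P(S) = 0.13

In odds form, posterior odds = prior odds × likelihood ratio, so prior odds = posterior odds ÷ LR.
Posterior odds = 0.336/(1−0.336) = 0.5060. LR = 0.61/0.18 = 3.3889.
Prior odds = 0.5060/3.3889 = 0.1493, so P(S) = 0.1493/(1+0.1493) ≈ 0.13.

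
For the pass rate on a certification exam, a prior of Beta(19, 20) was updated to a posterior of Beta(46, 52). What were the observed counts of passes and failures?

Beta is conjugate to the binomial likelihood: posterior = Beta(α+s, β+f).
Match parameters: s=46−19=27, f=52−20=32.

27 passes and 32 failures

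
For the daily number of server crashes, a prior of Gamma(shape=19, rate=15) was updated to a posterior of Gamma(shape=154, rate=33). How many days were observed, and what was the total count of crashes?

Gamma–Poisson conjugacy: posterior shape = α + Σxᵢ, posterior rate = β + n.
Matching: Σxᵢ = 154 − 19 = 135 and n = 33 − 15 = 18.

n = 18 days with total 135 crashes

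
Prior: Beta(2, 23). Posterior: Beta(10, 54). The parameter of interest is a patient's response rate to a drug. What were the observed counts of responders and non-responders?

8 responders and 31 non-responders

A Beta(a, b) prior with s successes and f failures in binomial data gives a Beta(a+s, b+f) posterior.
Match parameters: s=10−2=8, f=54−23=31.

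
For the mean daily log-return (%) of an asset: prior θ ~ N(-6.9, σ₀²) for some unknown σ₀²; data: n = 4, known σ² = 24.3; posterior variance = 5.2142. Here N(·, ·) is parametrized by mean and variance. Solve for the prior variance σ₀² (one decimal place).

σ₀² = 36.8

For the Normal–Normal model with known σ², precisions add: τ_n = τ₀ + n/σ².
So 1/σ₀² = 1/5.2142 − 4/24.3 = 0.191784 − 0.164609 = 0.027175.
Hence σ₀² = 1/0.027175 ≈ 36.8.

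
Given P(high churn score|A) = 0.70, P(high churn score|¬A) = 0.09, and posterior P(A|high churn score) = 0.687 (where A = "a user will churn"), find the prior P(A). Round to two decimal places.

P(A) = 0.22

Bayes' rule in odds form gives O(A|E) = O(A)·[P(E|A)/P(E|¬A)], hence O(A) = O(A|E)/LR.
Posterior odds = 0.687/(1−0.687) = 2.1949. LR = 0.70/0.09 = 7.7778.
Prior odds = 2.1949/7.7778 = 0.2822, so P(A) = 0.2822/(1+0.2822) ≈ 0.22.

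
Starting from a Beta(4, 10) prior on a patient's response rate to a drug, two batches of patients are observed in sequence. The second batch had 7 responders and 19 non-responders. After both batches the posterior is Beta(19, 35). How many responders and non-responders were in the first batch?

Because Beta–binomial updating is additive in the counts, the combined data contributed (α_post−α_prior, β_post−β_prior) successes and failures.
Total across both batches: 19−4=15 responders, 35−10=25 non-responders.
Subtract the second batch: 15−7=8 responders and 25−19=6 non-responders.

8 responders and 6 non-responders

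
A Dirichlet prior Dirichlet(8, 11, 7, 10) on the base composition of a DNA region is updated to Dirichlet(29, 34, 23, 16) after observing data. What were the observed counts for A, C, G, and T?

For a Dirichlet(α) prior with multinomial counts c, the posterior is Dirichlet(α + c) componentwise.
Counts are posterior − prior componentwise: 29−8=21, 34−11=23, 23−7=16, 16−10=6.

counts (21, 23, 16, 6)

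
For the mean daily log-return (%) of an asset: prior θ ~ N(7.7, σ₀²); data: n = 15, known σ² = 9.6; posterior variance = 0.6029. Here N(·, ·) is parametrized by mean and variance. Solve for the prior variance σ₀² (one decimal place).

Posterior precision equals prior precision plus data precision: 1/σ_n² = 1/σ₀² + n/σ².
So 1/σ₀² = 1/0.6029 − 15/9.6 = 1.658650 − 1.562500 = 0.096150.
Hence σ₀² = 1/0.096150 ≈ 10.4.

σ₀² = 10.4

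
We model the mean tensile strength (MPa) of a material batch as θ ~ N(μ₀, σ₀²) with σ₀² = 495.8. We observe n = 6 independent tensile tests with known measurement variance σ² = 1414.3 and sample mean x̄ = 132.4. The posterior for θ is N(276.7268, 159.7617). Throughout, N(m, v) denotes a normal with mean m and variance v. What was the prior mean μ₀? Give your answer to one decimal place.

With known observation variance, the Normal–Normal posterior has precision τ_n = τ₀ + n/σ² and mean μ_n = (τ₀μ₀ + (n/σ²)x̄)/τ_n.
Here τ₀ = 1/495.8 = 0.002017 and τ_data = 6/1414.3 = 0.004242, so τ_n = 0.006259.
Rearranging for μ₀: μ₀ = (μ_n·τ_n − τ_data·x̄)/τ₀ = (276.7268·0.006259 − 0.004242·132.4) / 0.002017 = 1.170392/0.002017 ≈ 580.3.

μ₀ = 580.3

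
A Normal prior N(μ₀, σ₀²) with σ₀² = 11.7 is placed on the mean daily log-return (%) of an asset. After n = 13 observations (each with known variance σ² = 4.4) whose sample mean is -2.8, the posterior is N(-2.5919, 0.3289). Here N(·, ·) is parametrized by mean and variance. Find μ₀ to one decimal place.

With known observation variance, the Normal–Normal posterior has precision τ_n = τ₀ + n/σ² and mean μ_n = (τ₀μ₀ + (n/σ²)x̄)/τ_n.
Here τ₀ = 1/11.7 = 0.085470 and τ_data = 13/4.4 = 2.954545, so τ_n = 3.040015.
Rearranging for μ₀: μ₀ = (μ_n·τ_n − τ_data·x̄)/τ₀ = (-2.5919·3.040015 − 2.954545·-2.8) / 0.085470 = 0.393311/0.085470 ≈ 4.6.

μ₀ = 4.6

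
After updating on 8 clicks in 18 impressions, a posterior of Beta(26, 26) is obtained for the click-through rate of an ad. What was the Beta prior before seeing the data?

Beta is conjugate to the binomial likelihood: posterior = Beta(α+s, β+f).
So α = 26 − 8 = 18 and β = 26 − 10 = 16.

Beta(18, 16)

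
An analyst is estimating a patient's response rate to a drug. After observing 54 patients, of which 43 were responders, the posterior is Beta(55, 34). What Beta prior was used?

Beta(12, 23)

Under Beta–binomial conjugacy the posterior parameters are (α+s, β+f).
So α = 55 − 43 = 12 and β = 34 − 11 = 23.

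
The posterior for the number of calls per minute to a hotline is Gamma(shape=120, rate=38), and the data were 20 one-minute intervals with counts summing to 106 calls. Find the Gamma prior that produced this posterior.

Gamma(shape=14, rate=18)

A Gamma(α, β) prior (rate parametrization) on a Poisson rate with n observations summing to S gives posterior Gamma(α+S, β+n).
So α = 120 − 106 = 14 and β = 38 − 20 = 18.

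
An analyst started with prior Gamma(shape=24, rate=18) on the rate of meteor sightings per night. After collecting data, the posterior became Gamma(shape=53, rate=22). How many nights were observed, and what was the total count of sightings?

A Gamma(α, β) prior (rate parametrization) on a Poisson rate with n observations summing to S gives posterior Gamma(α+S, β+n).
Matching: Σxᵢ = 53 − 24 = 29 and n = 22 − 18 = 4.

n = 4 nights with total 29 sightings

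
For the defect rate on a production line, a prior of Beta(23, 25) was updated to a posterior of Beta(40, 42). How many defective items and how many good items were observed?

Under Beta–binomial conjugacy the posterior parameters are (a+s, b+f).
Match parameters: s=40−23=17, f=42−25=17.

17 defective items and 17 good items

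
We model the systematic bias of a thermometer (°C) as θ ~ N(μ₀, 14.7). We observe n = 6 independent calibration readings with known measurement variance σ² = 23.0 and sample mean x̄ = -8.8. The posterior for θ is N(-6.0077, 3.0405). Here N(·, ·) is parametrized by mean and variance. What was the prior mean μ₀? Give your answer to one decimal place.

μ₀ = 4.7

With known observation variance, the Normal–Normal posterior has precision τ_n = τ₀ + n/σ² and mean μ_n = (τ₀μ₀ + (n/σ²)x̄)/τ_n.
Here τ₀ = 1/14.7 = 0.068027 and τ_data = 6/23.0 = 0.260870, so τ_n = 0.328897.
Rearranging for μ₀: μ₀ = (μ_n·τ_n − τ_data·x̄)/τ₀ = (-6.0077·0.328897 − 0.260870·-8.8) / 0.068027 = 0.319741/0.068027 ≈ 4.7.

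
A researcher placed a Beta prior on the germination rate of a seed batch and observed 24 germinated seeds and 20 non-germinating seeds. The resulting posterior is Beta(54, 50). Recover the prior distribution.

Under Beta–binomial conjugacy the posterior parameters are (α+s, β+f).
Subtract the data counts: 54−24=30, 50−20=30.

Beta(30, 30)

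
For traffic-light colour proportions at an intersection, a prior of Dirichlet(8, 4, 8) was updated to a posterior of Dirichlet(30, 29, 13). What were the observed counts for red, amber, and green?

counts (22, 25, 5)

For a Dirichlet(α) prior with multinomial counts c, the posterior is Dirichlet(α + c) componentwise.
Counts are posterior − prior componentwise: 30−8=22, 29−4=25, 13−8=5.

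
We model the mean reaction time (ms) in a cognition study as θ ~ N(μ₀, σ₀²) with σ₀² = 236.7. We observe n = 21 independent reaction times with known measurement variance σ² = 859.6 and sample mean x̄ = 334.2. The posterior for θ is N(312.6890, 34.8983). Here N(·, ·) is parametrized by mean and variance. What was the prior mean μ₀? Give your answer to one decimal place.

With known observation variance, the Normal–Normal posterior has precision τ_n = τ₀ + n/σ² and mean μ_n = (τ₀μ₀ + (n/σ²)x̄)/τ_n.
Here τ₀ = 1/236.7 = 0.004225 and τ_data = 21/859.6 = 0.024430, so τ_n = 0.028655.
Rearranging for μ₀: μ₀ = (μ_n·τ_n − τ_data·x̄)/τ₀ = (312.6890·0.028655 − 0.024430·334.2) / 0.004225 = 0.795597/0.004225 ≈ 188.3.

μ₀ = 188.3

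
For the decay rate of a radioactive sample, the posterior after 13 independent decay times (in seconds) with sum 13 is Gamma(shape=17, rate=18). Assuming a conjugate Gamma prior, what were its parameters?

Gamma–exponential conjugacy: posterior shape = α + n, posterior rate = β + Σtᵢ.
So α = 17 − 13 = 4 and β = 18 − 13 = 5.

Gamma(shape=4, rate=5)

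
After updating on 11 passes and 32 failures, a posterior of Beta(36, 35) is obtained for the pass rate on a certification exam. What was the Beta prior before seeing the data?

Beta(25, 3)

Under Beta–binomial conjugacy the posterior parameters are (a+s, b+f).
Subtract the data counts: 36−11=25, 35−32=3.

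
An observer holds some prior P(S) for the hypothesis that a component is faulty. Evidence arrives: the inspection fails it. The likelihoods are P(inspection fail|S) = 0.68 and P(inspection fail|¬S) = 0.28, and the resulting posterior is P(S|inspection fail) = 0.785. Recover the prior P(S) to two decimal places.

In odds form, posterior odds = prior odds × likelihood ratio, so prior odds = posterior odds ÷ LR.
Posterior odds = 0.785/(1−0.785) = 3.6512. LR = 0.68/0.28 = 2.4286.
Prior odds = 3.6512/2.4286 = 1.5034, so P(S) = 1.5034/(1+1.5034) ≈ 0.60.

P(S) = 0.60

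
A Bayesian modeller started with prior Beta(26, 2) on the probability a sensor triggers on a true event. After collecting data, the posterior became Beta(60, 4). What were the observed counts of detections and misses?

Under Beta–binomial conjugacy the posterior parameters are (a+s, b+f).
Match parameters: s=60−26=34, f=4−2=2.

34 detections and 2 misses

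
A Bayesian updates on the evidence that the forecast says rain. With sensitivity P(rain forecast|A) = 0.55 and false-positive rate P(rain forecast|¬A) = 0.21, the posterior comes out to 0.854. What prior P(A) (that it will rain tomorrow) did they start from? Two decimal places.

P(A) = 0.69

In odds form, posterior odds = prior odds × likelihood ratio, so prior odds = posterior odds ÷ LR.
Posterior odds = 0.854/(1−0.854) = 5.8493. LR = 0.55/0.21 = 2.6190.
Prior odds = 5.8493/2.6190 = 2.2334, so P(A) = 2.2334/(1+2.2334) ≈ 0.69.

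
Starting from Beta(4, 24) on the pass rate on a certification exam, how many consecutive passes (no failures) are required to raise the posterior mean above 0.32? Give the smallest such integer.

After k passes and 0 failures the posterior is Beta(4+k, 24), with mean (4+k)/(4+24+k).
Set (4+k)/(28+k) > 0.32 and solve: k > (0.32·28 − 4)/(1 − 0.32) = 7.294.
The smallest integer exceeding 7.294 is 8, and checking k=8: (12)/(36) = 0.3333 > 0.32.

k = 8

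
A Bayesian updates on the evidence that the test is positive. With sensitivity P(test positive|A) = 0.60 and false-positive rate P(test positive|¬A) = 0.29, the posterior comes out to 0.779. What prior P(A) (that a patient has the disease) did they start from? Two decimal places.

Bayes' rule in odds form gives O(A|E) = O(A)·[P(E|A)/P(E|¬A)], hence O(A) = O(A|E)/LR.
Posterior odds = 0.779/(1−0.779) = 3.5249. LR = 0.60/0.29 = 2.0690.
Prior odds = 3.5249/2.0690 = 1.7037, so P(A) = 1.7037/(1+1.7037) ≈ 0.63.

P(A) = 0.63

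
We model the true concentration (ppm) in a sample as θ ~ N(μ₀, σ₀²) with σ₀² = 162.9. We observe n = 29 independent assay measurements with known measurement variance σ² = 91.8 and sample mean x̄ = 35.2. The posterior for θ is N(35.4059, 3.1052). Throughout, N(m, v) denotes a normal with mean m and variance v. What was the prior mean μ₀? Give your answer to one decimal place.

The posterior mean is a precision-weighted average: μ_n = (τ₀μ₀ + τ_data·x̄)/(τ₀+τ_data), with τ₀=1/σ₀² and τ_data=n/σ².
Here τ₀ = 1/162.9 = 0.006139 and τ_data = 29/91.8 = 0.315904, so τ_n = 0.322043.
Rearranging for μ₀: μ₀ = (μ_n·τ_n − τ_data·x̄)/τ₀ = (35.4059·0.322043 − 0.315904·35.2) / 0.006139 = 0.282401/0.006139 ≈ 46.0.

μ₀ = 46.0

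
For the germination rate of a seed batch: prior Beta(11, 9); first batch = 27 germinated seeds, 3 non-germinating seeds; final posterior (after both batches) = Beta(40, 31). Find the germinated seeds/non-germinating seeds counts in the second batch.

2 germinated seeds and 19 non-germinating seeds

Because Beta–binomial updating is additive in the counts, the combined data contributed (α_post−α_prior, β_post−β_prior) successes and failures.
Total across both batches: 40−11=29 germinated seeds, 31−9=22 non-germinating seeds.
Subtract the first batch: 29−27=2 germinated seeds and 22−3=19 non-germinating seeds.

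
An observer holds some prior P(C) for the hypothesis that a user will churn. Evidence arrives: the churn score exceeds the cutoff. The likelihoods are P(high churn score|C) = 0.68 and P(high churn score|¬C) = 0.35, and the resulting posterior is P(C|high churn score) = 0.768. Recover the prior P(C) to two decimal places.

In odds form, posterior odds = prior odds × likelihood ratio, so prior odds = posterior odds ÷ LR.
Posterior odds = 0.768/(1−0.768) = 3.3103. LR = 0.68/0.35 = 1.9429.
Prior odds = 3.3103/1.9429 = 1.7038, so P(C) = 1.7038/(1+1.7038) ≈ 0.63.

P(C) = 0.63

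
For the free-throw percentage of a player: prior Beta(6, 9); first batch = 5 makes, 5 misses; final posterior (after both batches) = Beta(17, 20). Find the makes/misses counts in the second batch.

6 makes and 6 misses

Because Beta–binomial updating is additive in the counts, the combined data contributed (α_post−α_prior, β_post−β_prior) successes and failures.
Total across both batches: 17−6=11 makes, 20−9=11 misses.
Subtract the first batch: 11−5=6 makes and 11−5=6 misses.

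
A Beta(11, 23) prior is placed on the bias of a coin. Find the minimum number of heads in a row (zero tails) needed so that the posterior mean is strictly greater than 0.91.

After k heads and 0 tails the posterior is Beta(11+k, 23), with mean (11+k)/(11+23+k).
Set (11+k)/(34+k) > 0.91 and solve: k > (0.91·34 − 11)/(1 − 0.91) = 221.556.
The smallest integer exceeding 221.556 is 222.

k = 222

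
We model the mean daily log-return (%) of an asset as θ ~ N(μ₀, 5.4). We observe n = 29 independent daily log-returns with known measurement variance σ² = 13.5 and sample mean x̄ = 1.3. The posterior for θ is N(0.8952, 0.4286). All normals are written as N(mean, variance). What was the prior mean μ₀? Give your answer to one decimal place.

The posterior mean is a precision-weighted average: μ_n = (τ₀μ₀ + τ_data·x̄)/(τ₀+τ_data), with τ₀=1/σ₀² and τ_data=n/σ².
Here τ₀ = 1/5.4 = 0.185185 and τ_data = 29/13.5 = 2.148148, so τ_n = 2.333333.
Rearranging for μ₀: μ₀ = (μ_n·τ_n − τ_data·x̄)/τ₀ = (0.8952·2.333333 − 2.148148·1.3) / 0.185185 = -0.703793/0.185185 ≈ -3.8.

μ₀ = -3.8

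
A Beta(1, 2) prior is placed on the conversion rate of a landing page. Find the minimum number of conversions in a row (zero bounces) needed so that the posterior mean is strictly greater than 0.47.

After k conversions and 0 bounces the posterior is Beta(1+k, 2), with mean (1+k)/(1+2+k).
Set (1+k)/(3+k) > 0.47 and solve: k > (0.47·3 − 1)/(1 − 0.47) = 0.774.
The smallest integer exceeding 0.774 is 1, and checking k=1: (2)/(4) = 0.5000 > 0.47.

k = 1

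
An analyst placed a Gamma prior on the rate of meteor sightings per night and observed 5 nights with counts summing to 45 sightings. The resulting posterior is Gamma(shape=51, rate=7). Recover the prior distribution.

Gamma(shape=6, rate=2)

Gamma–Poisson conjugacy: posterior shape = α + Σxᵢ, posterior rate = β + n.
So α = 51 − 45 = 6 and β = 7 − 5 = 2.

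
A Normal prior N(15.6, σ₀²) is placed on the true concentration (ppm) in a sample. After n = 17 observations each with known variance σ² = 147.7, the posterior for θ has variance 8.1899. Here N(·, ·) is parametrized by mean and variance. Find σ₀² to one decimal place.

σ₀² = 142.8

Posterior precision equals prior precision plus data precision: 1/σ_n² = 1/σ₀² + n/σ².
So 1/σ₀² = 1/8.1899 − 17/147.7 = 0.122102 − 0.115098 = 0.007004.
Hence σ₀² = 1/0.007004 ≈ 142.8.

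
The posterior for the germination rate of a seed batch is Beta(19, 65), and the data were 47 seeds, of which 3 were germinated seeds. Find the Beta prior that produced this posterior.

A Beta(a, b) prior with s successes and f failures in binomial data gives a Beta(a+s, b+f) posterior.
Subtract the data counts: 19−3=16, 65−44=21.

Beta(16, 21)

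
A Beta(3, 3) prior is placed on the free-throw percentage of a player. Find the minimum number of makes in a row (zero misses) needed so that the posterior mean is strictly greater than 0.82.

After k makes and 0 misses the posterior is Beta(3+k, 3), with mean (3+k)/(3+3+k).
Set (3+k)/(6+k) > 0.82 and solve: k > (0.82·6 − 3)/(1 − 0.82) = 10.667.
The smallest integer exceeding 10.667 is 11.

k = 11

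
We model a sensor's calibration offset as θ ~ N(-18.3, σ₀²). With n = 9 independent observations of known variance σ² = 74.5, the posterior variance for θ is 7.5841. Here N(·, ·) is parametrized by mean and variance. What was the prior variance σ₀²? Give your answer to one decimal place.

σ₀² = 90.5

Posterior precision equals prior precision plus data precision: 1/σ_n² = 1/σ₀² + n/σ².
So 1/σ₀² = 1/7.5841 − 9/74.5 = 0.131855 − 0.120805 = 0.011050.
Hence σ₀² = 1/0.011050 ≈ 90.5.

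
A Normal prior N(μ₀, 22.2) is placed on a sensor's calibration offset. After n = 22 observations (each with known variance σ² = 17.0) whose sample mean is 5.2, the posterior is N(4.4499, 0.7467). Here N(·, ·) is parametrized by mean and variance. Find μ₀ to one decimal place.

μ₀ = -17.1

The posterior mean is a precision-weighted average: μ_n = (τ₀μ₀ + τ_data·x̄)/(τ₀+τ_data), with τ₀=1/σ₀² and τ_data=n/σ².
Here τ₀ = 1/22.2 = 0.045045 and τ_data = 22/17.0 = 1.294118, so τ_n = 1.339163.
Rearranging for μ₀: μ₀ = (μ_n·τ_n − τ_data·x̄)/τ₀ = (4.4499·1.339163 − 1.294118·5.2) / 0.045045 = -0.770272/0.045045 ≈ -17.1.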